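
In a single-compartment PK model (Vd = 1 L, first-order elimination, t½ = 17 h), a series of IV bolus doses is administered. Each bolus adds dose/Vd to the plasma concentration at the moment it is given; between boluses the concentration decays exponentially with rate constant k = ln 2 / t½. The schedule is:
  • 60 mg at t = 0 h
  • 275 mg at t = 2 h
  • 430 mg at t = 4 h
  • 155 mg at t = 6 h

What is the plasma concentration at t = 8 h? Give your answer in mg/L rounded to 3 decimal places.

766.773 mg/L

k = ln 2 / 17 = 0.04077 per h
Dose 1 (60 mg at t=0 h): 60·exp(−0.04077·8) = 43.300 mg/L
Dose 2 (275 mg at t=2 h): 275·exp(−0.04077·6) = 215.321 mg/L
Dose 3 (430 mg at t=4 h): 430·exp(−0.04077·4) = 365.290 mg/L
Dose 4 (155 mg at t=6 h): 155·exp(−0.04077·2) = 142.862 mg/L
C(8) = 43.300 + 215.321 + 365.290 + 142.862 = 766.773 mg/L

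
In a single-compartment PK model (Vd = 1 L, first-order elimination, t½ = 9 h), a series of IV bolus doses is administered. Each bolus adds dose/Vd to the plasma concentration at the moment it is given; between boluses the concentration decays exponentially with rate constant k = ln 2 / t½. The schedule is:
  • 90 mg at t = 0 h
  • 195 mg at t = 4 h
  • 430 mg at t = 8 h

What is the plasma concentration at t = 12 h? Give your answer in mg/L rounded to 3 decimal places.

457.015 mg/L

k = ln 2 / 9 = 0.07702 per h
Dose 1 (90 mg at t=0 h): 90·exp(−0.07702·12) = 35.717 mg/L
Dose 2 (195 mg at t=4 h): 195·exp(−0.07702·8) = 105.306 mg/L
Dose 3 (430 mg at t=8 h): 430·exp(−0.07702·4) = 315.993 mg/L
C(12) = 35.717 + 105.306 + 315.993 = 457.015 mg/L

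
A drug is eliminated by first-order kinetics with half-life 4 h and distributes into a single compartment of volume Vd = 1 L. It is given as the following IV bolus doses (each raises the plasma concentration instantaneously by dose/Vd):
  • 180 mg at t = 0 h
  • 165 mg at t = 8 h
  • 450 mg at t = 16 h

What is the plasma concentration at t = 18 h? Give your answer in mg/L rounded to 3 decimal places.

k = ln 2 / 4 = 0.17329 per h
Dose 1 (180 mg at t=0 h): 180·exp(−0.17329·18) = 7.955 mg/L
Dose 2 (165 mg at t=8 h): 165·exp(−0.17329·10) = 29.168 mg/L
Dose 3 (450 mg at t=16 h): 450·exp(−0.17329·2) = 318.198 mg/L
C(18) = 7.955 + 29.168 + 318.198 = 355.321 mg/L

355.321 mg/L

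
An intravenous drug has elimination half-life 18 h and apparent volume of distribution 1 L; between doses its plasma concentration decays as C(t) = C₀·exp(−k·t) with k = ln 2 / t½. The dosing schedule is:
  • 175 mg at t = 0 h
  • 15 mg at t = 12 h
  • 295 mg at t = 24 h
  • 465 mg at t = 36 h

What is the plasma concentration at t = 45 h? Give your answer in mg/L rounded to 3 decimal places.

k = ln 2 / 18 = 0.03851 per h
Dose 1 (175 mg at t=0 h): 175·exp(−0.03851·45) = 30.936 mg/L
Dose 2 (15 mg at t=12 h): 15·exp(−0.03851·33) = 4.209 mg/L
Dose 3 (295 mg at t=24 h): 295·exp(−0.03851·21) = 131.408 mg/L
Dose 4 (465 mg at t=36 h): 465·exp(−0.03851·9) = 328.805 mg/L
C(45) = 30.936 + 4.209 + 131.408 + 328.805 = 495.357 mg/L

495.357 mg/L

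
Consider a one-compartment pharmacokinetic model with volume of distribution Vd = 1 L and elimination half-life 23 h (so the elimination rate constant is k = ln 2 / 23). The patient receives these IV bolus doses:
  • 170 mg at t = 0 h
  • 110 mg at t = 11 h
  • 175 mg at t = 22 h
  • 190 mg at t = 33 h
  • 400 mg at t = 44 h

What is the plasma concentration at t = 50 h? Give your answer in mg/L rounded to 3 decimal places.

k = ln 2 / 23 = 0.03014 per h
Dose 1 (170 mg at t=0 h): 170·exp(−0.03014·50) = 37.673 mg/L
Dose 2 (110 mg at t=11 h): 110·exp(−0.03014·39) = 33.959 mg/L
Dose 3 (175 mg at t=22 h): 175·exp(−0.03014·28) = 75.260 mg/L
Dose 4 (190 mg at t=33 h): 190·exp(−0.03014·17) = 113.829 mg/L
Dose 5 (400 mg at t=44 h): 400·exp(−0.03014·6) = 333.834 mg/L
C(50) = 37.673 + 33.959 + 75.260 + 113.829 + 333.834 = 594.556 mg/L

594.556 mg/L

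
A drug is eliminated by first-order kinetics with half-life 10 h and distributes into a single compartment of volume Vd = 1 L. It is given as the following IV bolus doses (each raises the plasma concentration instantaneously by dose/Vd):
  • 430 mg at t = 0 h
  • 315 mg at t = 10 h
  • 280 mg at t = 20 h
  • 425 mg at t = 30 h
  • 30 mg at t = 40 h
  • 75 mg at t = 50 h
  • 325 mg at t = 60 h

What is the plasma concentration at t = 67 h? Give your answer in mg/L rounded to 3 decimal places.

k = ln 2 / 10 = 0.06931 per h
Dose 1 (430 mg at t=0 h): 430·exp(−0.06931·67) = 4.136 mg/L
Dose 2 (315 mg at t=10 h): 315·exp(−0.06931·57) = 6.060 mg/L
Dose 3 (280 mg at t=20 h): 280·exp(−0.06931·47) = 10.773 mg/L
Dose 4 (425 mg at t=30 h): 425·exp(−0.06931·37) = 32.702 mg/L
Dose 5 (30 mg at t=40 h): 30·exp(−0.06931·27) = 4.617 mg/L
Dose 6 (75 mg at t=50 h): 75·exp(−0.06931·17) = 23.084 mg/L
Dose 7 (325 mg at t=60 h): 325·exp(−0.06931·7) = 200.061 mg/L
C(67) = 4.136 + 6.060 + 10.773 + 32.702 + 4.617 + 23.084 + 200.061 = 281.432 mg/L

281.432 mg/L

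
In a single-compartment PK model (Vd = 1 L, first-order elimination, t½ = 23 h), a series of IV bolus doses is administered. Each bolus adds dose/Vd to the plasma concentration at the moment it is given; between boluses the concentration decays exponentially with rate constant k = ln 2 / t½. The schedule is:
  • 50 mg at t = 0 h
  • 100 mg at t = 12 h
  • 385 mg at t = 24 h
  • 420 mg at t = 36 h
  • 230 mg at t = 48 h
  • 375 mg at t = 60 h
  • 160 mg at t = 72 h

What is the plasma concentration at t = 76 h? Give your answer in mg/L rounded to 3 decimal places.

698.014 mg/L

k = ln 2 / 23 = 0.03014 per h
Dose 1 (50 mg at t=0 h): 50·exp(−0.03014·76) = 5.061 mg/L
Dose 2 (100 mg at t=12 h): 100·exp(−0.03014·64) = 14.533 mg/L
Dose 3 (385 mg at t=24 h): 385·exp(−0.03014·52) = 80.329 mg/L
Dose 4 (420 mg at t=36 h): 420·exp(−0.03014·40) = 125.811 mg/L
Dose 5 (230 mg at t=48 h): 230·exp(−0.03014·28) = 98.914 mg/L
Dose 6 (375 mg at t=60 h): 375·exp(−0.03014·16) = 231.536 mg/L
Dose 7 (160 mg at t=72 h): 160·exp(−0.03014·4) = 141.830 mg/L
C(76) = 5.061 + 14.533 + 80.329 + 125.811 + 98.914 + 231.536 + 141.830 = 698.014 mg/L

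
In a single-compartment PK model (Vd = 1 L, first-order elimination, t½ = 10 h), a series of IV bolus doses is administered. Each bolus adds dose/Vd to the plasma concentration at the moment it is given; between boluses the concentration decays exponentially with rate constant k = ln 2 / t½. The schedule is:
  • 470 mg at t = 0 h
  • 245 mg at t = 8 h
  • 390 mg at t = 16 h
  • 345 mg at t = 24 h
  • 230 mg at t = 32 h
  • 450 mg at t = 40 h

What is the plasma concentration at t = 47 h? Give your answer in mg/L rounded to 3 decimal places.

k = ln 2 / 10 = 0.06931 per h
Dose 1 (470 mg at t=0 h): 470·exp(−0.06931·47) = 18.082 mg/L
Dose 2 (245 mg at t=8 h): 245·exp(−0.06931·39) = 16.412 mg/L
Dose 3 (390 mg at t=16 h): 390·exp(−0.06931·31) = 45.485 mg/L
Dose 4 (345 mg at t=24 h): 345·exp(−0.06931·23) = 70.057 mg/L
Dose 5 (230 mg at t=32 h): 230·exp(−0.06931·15) = 81.317 mg/L
Dose 6 (450 mg at t=40 h): 450·exp(−0.06931·7) = 277.007 mg/L
C(47) = 18.082 + 16.412 + 45.485 + 70.057 + 81.317 + 277.007 = 508.361 mg/L

508.361 mg/L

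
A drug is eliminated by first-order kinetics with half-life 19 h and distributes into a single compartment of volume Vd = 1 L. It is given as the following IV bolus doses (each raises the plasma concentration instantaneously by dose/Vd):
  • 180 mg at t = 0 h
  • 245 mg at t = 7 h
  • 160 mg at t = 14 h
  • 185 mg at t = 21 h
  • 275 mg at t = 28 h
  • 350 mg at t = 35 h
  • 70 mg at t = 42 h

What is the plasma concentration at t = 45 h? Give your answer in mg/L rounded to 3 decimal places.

678.487 mg/L

k = ln 2 / 19 = 0.03648 per h
Dose 1 (180 mg at t=0 h): 180·exp(−0.03648·45) = 34.858 mg/L
Dose 2 (245 mg at t=7 h): 245·exp(−0.03648·38) = 61.250 mg/L
Dose 3 (160 mg at t=14 h): 160·exp(−0.03648·31) = 51.638 mg/L
Dose 4 (185 mg at t=21 h): 185·exp(−0.03648·24) = 77.077 mg/L
Dose 5 (275 mg at t=28 h): 275·exp(−0.03648·17) = 147.907 mg/L
Dose 6 (350 mg at t=35 h): 350·exp(−0.03648·10) = 243.014 mg/L
Dose 7 (70 mg at t=42 h): 70·exp(−0.03648·3) = 62.743 mg/L
C(45) = 34.858 + 61.250 + 51.638 + 77.077 + 147.907 + 243.014 + 62.743 = 678.487 mg/L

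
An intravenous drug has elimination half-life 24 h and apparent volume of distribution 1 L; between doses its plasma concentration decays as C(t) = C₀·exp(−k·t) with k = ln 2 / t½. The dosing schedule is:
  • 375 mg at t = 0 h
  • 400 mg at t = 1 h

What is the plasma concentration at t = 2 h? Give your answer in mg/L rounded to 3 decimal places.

k = ln 2 / 24 = 0.02888 per h
Dose 1 (375 mg at t=0 h): 375·exp(−0.02888·2) = 353.953 mg/L
Dose 2 (400 mg at t=1 h): 400·exp(−0.02888·1) = 388.613 mg/L
C(2) = 353.953 + 388.613 = 742.566 mg/L

742.566 mg/L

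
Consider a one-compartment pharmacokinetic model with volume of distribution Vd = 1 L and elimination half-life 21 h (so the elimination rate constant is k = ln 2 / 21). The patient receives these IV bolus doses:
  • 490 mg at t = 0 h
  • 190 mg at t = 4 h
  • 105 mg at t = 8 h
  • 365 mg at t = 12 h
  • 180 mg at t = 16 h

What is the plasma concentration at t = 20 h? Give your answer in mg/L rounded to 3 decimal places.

873.959 mg/L

k = ln 2 / 21 = 0.03301 per h
Dose 1 (490 mg at t=0 h): 490·exp(−0.03301·20) = 253.222 mg/L
Dose 2 (190 mg at t=4 h): 190·exp(−0.03301·16) = 112.046 mg/L
Dose 3 (105 mg at t=8 h): 105·exp(−0.03301·12) = 70.660 mg/L
Dose 4 (365 mg at t=12 h): 365·exp(−0.03301·8) = 280.295 mg/L
Dose 5 (180 mg at t=16 h): 180·exp(−0.03301·4) = 157.737 mg/L
C(20) = 253.222 + 112.046 + 70.660 + 280.295 + 157.737 = 873.959 mg/L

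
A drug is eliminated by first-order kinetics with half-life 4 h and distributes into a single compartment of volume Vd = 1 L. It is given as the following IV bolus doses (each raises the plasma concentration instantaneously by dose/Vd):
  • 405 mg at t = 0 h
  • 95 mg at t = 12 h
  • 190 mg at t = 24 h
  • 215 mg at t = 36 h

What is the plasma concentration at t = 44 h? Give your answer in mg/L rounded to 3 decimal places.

k = ln 2 / 4 = 0.17329 per h
Dose 1 (405 mg at t=0 h): 405·exp(−0.17329·44) = 0.198 mg/L
Dose 2 (95 mg at t=12 h): 95·exp(−0.17329·32) = 0.371 mg/L
Dose 3 (190 mg at t=24 h): 190·exp(−0.17329·20) = 5.938 mg/L
Dose 4 (215 mg at t=36 h): 215·exp(−0.17329·8) = 53.750 mg/L
C(44) = 0.198 + 0.371 + 5.938 + 53.750 = 60.256 mg/L

60.256 mg/L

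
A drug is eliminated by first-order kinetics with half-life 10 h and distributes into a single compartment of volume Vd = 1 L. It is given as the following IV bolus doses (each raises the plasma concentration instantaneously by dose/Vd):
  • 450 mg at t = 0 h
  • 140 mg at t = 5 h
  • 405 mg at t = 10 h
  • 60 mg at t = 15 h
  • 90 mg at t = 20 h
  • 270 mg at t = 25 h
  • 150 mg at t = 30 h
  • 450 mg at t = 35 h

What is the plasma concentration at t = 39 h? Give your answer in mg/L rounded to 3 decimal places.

656.878 mg/L

k = ln 2 / 10 = 0.06931 per h
Dose 1 (450 mg at t=0 h): 450·exp(−0.06931·39) = 30.144 mg/L
Dose 2 (140 mg at t=5 h): 140·exp(−0.06931·34) = 13.263 mg/L
Dose 3 (405 mg at t=10 h): 405·exp(−0.06931·29) = 54.259 mg/L
Dose 4 (60 mg at t=15 h): 60·exp(−0.06931·24) = 11.368 mg/L
Dose 5 (90 mg at t=20 h): 90·exp(−0.06931·19) = 24.115 mg/L
Dose 6 (270 mg at t=25 h): 270·exp(−0.06931·14) = 102.311 mg/L
Dose 7 (150 mg at t=30 h): 150·exp(−0.06931·9) = 80.383 mg/L
Dose 8 (450 mg at t=35 h): 450·exp(−0.06931·4) = 341.036 mg/L
C(39) = 30.144 + 13.263 + 54.259 + 11.368 + 24.115 + 102.311 + 80.383 + 341.036 = 656.878 mg/L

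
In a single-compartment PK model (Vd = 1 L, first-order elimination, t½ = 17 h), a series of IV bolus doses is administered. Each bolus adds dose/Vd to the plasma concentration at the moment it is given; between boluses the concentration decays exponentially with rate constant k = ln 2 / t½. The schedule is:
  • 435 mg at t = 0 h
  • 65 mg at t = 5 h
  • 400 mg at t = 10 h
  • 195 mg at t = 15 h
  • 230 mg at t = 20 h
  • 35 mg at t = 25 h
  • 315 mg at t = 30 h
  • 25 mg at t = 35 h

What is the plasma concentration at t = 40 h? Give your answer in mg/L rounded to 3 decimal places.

k = ln 2 / 17 = 0.04077 per h
Dose 1 (435 mg at t=0 h): 435·exp(−0.04077·40) = 85.150 mg/L
Dose 2 (65 mg at t=5 h): 65·exp(−0.04077·35) = 15.601 mg/L
Dose 3 (400 mg at t=10 h): 400·exp(−0.04077·30) = 117.715 mg/L
Dose 4 (195 mg at t=15 h): 195·exp(−0.04077·25) = 70.363 mg/L
Dose 5 (230 mg at t=20 h): 230·exp(−0.04077·20) = 101.759 mg/L
Dose 6 (35 mg at t=25 h): 35·exp(−0.04077·15) = 18.987 mg/L
Dose 7 (315 mg at t=30 h): 315·exp(−0.04077·10) = 209.524 mg/L
Dose 8 (25 mg at t=35 h): 25·exp(−0.04077·5) = 20.389 mg/L
C(40) = 85.150 + 15.601 + 117.715 + 70.363 + 101.759 + 18.987 + 209.524 + 20.389 = 639.488 mg/L

639.488 mg/L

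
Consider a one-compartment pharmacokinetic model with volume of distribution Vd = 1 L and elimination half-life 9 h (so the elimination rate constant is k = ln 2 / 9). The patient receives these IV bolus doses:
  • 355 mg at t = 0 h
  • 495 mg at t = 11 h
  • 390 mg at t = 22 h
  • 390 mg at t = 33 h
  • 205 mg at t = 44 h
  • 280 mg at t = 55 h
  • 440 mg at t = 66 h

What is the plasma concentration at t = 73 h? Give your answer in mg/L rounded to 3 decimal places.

k = ln 2 / 9 = 0.07702 per h
Dose 1 (355 mg at t=0 h): 355·exp(−0.07702·73) = 1.284 mg/L
Dose 2 (495 mg at t=11 h): 495·exp(−0.07702·62) = 4.177 mg/L
Dose 3 (390 mg at t=22 h): 390·exp(−0.07702·51) = 7.678 mg/L
Dose 4 (390 mg at t=33 h): 390·exp(−0.07702·40) = 17.912 mg/L
Dose 5 (205 mg at t=44 h): 205·exp(−0.07702·29) = 21.967 mg/L
Dose 6 (280 mg at t=55 h): 280·exp(−0.07702·18) = 70.000 mg/L
Dose 7 (440 mg at t=66 h): 440·exp(−0.07702·7) = 256.636 mg/L
C(73) = 1.284 + 4.177 + 7.678 + 17.912 + 21.967 + 70.000 + 256.636 = 379.654 mg/L

379.654 mg/L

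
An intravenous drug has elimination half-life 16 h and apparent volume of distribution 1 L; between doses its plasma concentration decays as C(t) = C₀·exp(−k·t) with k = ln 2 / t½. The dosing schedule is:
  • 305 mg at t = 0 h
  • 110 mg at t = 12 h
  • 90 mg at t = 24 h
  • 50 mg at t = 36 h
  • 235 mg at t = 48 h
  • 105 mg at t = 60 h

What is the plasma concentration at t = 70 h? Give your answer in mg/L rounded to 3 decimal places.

206.035 mg/L

k = ln 2 / 16 = 0.04332 per h
Dose 1 (305 mg at t=0 h): 305·exp(−0.04332·70) = 14.699 mg/L
Dose 2 (110 mg at t=12 h): 110·exp(−0.04332·58) = 8.916 mg/L
Dose 3 (90 mg at t=24 h): 90·exp(−0.04332·46) = 12.268 mg/L
Dose 4 (50 mg at t=36 h): 50·exp(−0.04332·34) = 11.463 mg/L
Dose 5 (235 mg at t=48 h): 235·exp(−0.04332·22) = 90.605 mg/L
Dose 6 (105 mg at t=60 h): 105·exp(−0.04332·10) = 68.084 mg/L
C(70) = 14.699 + 8.916 + 12.268 + 11.463 + 90.605 + 68.084 = 206.035 mg/L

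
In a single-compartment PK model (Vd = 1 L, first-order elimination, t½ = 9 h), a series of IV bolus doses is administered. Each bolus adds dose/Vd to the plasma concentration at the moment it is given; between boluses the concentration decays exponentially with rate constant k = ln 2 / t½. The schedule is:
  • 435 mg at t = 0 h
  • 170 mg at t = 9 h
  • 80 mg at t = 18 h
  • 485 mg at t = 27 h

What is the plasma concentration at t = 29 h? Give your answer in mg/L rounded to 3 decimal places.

k = ln 2 / 9 = 0.07702 per h
Dose 1 (435 mg at t=0 h): 435·exp(−0.07702·29) = 46.613 mg/L
Dose 2 (170 mg at t=9 h): 170·exp(−0.07702·20) = 36.433 mg/L
Dose 3 (80 mg at t=18 h): 80·exp(−0.07702·11) = 34.290 mg/L
Dose 4 (485 mg at t=27 h): 485·exp(−0.07702·2) = 415.763 mg/L
C(29) = 46.613 + 36.433 + 34.290 + 415.763 = 533.099 mg/L

533.099 mg/L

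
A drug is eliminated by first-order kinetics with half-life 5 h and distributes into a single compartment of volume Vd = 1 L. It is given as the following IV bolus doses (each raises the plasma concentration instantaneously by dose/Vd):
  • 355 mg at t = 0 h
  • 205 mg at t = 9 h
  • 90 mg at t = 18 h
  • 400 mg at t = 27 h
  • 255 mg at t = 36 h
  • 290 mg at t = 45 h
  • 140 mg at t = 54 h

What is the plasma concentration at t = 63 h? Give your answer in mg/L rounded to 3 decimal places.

73.228 mg/L

k = ln 2 / 5 = 0.13863 per h
Dose 1 (355 mg at t=0 h): 355·exp(−0.13863·63) = 0.057 mg/L
Dose 2 (205 mg at t=9 h): 205·exp(−0.13863·54) = 0.115 mg/L
Dose 3 (90 mg at t=18 h): 90·exp(−0.13863·45) = 0.176 mg/L
Dose 4 (400 mg at t=27 h): 400·exp(−0.13863·36) = 2.720 mg/L
Dose 5 (255 mg at t=36 h): 255·exp(−0.13863·27) = 6.039 mg/L
Dose 6 (290 mg at t=45 h): 290·exp(−0.13863·18) = 23.916 mg/L
Dose 7 (140 mg at t=54 h): 140·exp(−0.13863·9) = 40.204 mg/L
C(63) = 0.057 + 0.115 + 0.176 + 2.720 + 6.039 + 23.916 + 40.204 = 73.228 mg/L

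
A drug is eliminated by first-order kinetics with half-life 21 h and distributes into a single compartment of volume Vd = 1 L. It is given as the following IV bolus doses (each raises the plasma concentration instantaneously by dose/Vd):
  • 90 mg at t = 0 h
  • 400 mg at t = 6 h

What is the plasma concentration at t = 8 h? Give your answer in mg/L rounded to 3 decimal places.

k = ln 2 / 21 = 0.03301 per h
Dose 1 (90 mg at t=0 h): 90·exp(−0.03301·8) = 69.114 mg/L
Dose 2 (400 mg at t=6 h): 400·exp(−0.03301·2) = 374.447 mg/L
C(8) = 69.114 + 374.447 = 443.561 mg/L

443.561 mg/L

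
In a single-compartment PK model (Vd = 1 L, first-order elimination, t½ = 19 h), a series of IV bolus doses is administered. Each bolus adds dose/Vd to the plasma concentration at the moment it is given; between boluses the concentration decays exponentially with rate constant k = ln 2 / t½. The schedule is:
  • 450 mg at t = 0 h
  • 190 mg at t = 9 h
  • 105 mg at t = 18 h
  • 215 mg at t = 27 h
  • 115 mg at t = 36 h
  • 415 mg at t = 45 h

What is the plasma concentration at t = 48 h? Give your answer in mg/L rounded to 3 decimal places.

705.199 mg/L

k = ln 2 / 19 = 0.03648 per h
Dose 1 (450 mg at t=0 h): 450·exp(−0.03648·48) = 78.112 mg/L
Dose 2 (190 mg at t=9 h): 190·exp(−0.03648·39) = 45.798 mg/L
Dose 3 (105 mg at t=18 h): 105·exp(−0.03648·30) = 35.146 mg/L
Dose 4 (215 mg at t=27 h): 215·exp(−0.03648·21) = 99.936 mg/L
Dose 5 (115 mg at t=36 h): 115·exp(−0.03648·12) = 74.229 mg/L
Dose 6 (415 mg at t=45 h): 415·exp(−0.03648·3) = 371.978 mg/L
C(48) = 78.112 + 45.798 + 35.146 + 99.936 + 74.229 + 371.978 = 705.199 mg/L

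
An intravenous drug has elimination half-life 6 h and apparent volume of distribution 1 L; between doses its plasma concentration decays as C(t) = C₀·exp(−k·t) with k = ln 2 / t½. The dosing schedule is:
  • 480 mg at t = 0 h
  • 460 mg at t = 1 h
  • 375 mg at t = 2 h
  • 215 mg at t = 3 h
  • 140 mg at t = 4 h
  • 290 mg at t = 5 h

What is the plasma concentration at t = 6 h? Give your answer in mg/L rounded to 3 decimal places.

k = ln 2 / 6 = 0.11552 per h
Dose 1 (480 mg at t=0 h): 480·exp(−0.11552·6) = 240.000 mg/L
Dose 2 (460 mg at t=1 h): 460·exp(−0.11552·5) = 258.166 mg/L
Dose 3 (375 mg at t=2 h): 375·exp(−0.11552·4) = 236.235 mg/L
Dose 4 (215 mg at t=3 h): 215·exp(−0.11552·3) = 152.028 mg/L
Dose 5 (140 mg at t=4 h): 140·exp(−0.11552·2) = 111.118 mg/L
Dose 6 (290 mg at t=5 h): 290·exp(−0.11552·1) = 258.361 mg/L
C(6) = 240.000 + 258.166 + 236.235 + 152.028 + 111.118 + 258.361 = 1255.908 mg/L

1255.908 mg/L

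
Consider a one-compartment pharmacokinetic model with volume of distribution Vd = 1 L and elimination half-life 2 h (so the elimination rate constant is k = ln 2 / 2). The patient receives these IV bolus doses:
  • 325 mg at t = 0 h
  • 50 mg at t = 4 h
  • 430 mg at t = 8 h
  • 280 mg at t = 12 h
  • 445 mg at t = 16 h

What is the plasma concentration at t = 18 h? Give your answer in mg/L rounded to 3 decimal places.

k = ln 2 / 2 = 0.34657 per h
Dose 1 (325 mg at t=0 h): 325·exp(−0.34657·18) = 0.635 mg/L
Dose 2 (50 mg at t=4 h): 50·exp(−0.34657·14) = 0.391 mg/L
Dose 3 (430 mg at t=8 h): 430·exp(−0.34657·10) = 13.438 mg/L
Dose 4 (280 mg at t=12 h): 280·exp(−0.34657·6) = 35.000 mg/L
Dose 5 (445 mg at t=16 h): 445·exp(−0.34657·2) = 222.500 mg/L
C(18) = 0.635 + 0.391 + 13.438 + 35.000 + 222.500 = 271.963 mg/L

271.963 mg/L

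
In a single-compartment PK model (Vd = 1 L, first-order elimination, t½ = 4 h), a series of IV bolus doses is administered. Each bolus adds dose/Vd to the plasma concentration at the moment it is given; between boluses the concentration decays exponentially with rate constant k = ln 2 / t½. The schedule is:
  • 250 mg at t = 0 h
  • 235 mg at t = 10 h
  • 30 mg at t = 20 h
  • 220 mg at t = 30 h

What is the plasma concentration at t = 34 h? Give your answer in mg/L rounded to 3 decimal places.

117.014 mg/L

k = ln 2 / 4 = 0.17329 per h
Dose 1 (250 mg at t=0 h): 250·exp(−0.17329·34) = 0.691 mg/L
Dose 2 (235 mg at t=10 h): 235·exp(−0.17329·24) = 3.672 mg/L
Dose 3 (30 mg at t=20 h): 30·exp(−0.17329·14) = 2.652 mg/L
Dose 4 (220 mg at t=30 h): 220·exp(−0.17329·4) = 110.000 mg/L
C(34) = 0.691 + 3.672 + 2.652 + 110.000 = 117.014 mg/L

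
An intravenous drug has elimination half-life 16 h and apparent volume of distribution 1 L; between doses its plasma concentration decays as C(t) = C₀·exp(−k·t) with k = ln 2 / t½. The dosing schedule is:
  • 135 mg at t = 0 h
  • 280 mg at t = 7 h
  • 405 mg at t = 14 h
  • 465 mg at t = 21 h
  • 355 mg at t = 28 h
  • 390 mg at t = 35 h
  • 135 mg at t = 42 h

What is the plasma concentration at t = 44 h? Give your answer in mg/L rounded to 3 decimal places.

923.905 mg/L

k = ln 2 / 16 = 0.04332 per h
Dose 1 (135 mg at t=0 h): 135·exp(−0.04332·44) = 20.068 mg/L
Dose 2 (280 mg at t=7 h): 280·exp(−0.04332·37) = 56.367 mg/L
Dose 3 (405 mg at t=14 h): 405·exp(−0.04332·30) = 110.414 mg/L
Dose 4 (465 mg at t=21 h): 465·exp(−0.04332·23) = 171.681 mg/L
Dose 5 (355 mg at t=28 h): 355·exp(−0.04332·16) = 177.500 mg/L
Dose 6 (390 mg at t=35 h): 390·exp(−0.04332·9) = 264.080 mg/L
Dose 7 (135 mg at t=42 h): 135·exp(−0.04332·2) = 123.796 mg/L
C(44) = 20.068 + 56.367 + 110.414 + 171.681 + 177.500 + 264.080 + 123.796 = 923.905 mg/L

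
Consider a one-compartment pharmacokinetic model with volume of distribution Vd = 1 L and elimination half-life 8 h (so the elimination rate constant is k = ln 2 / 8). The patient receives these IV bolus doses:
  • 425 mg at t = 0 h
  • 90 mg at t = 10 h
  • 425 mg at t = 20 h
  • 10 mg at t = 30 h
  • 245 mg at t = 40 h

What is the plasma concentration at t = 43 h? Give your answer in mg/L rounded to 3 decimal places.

k = ln 2 / 8 = 0.08664 per h
Dose 1 (425 mg at t=0 h): 425·exp(−0.08664·43) = 10.241 mg/L
Dose 2 (90 mg at t=10 h): 90·exp(−0.08664·33) = 5.158 mg/L
Dose 3 (425 mg at t=20 h): 425·exp(−0.08664·23) = 57.933 mg/L
Dose 4 (10 mg at t=30 h): 10·exp(−0.08664·13) = 3.242 mg/L
Dose 5 (245 mg at t=40 h): 245·exp(−0.08664·3) = 188.921 mg/L
C(43) = 10.241 + 5.158 + 57.933 + 3.242 + 188.921 = 265.496 mg/L

265.496 mg/L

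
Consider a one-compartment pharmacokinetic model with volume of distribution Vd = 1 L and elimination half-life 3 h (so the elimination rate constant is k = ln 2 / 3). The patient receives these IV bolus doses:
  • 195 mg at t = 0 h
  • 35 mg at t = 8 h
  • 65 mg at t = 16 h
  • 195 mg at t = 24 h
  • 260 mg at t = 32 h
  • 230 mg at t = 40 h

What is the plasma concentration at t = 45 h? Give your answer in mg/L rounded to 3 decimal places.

86.959 mg/L

k = ln 2 / 3 = 0.23105 per h
Dose 1 (195 mg at t=0 h): 195·exp(−0.23105·45) = 0.006 mg/L
Dose 2 (35 mg at t=8 h): 35·exp(−0.23105·37) = 0.007 mg/L
Dose 3 (65 mg at t=16 h): 65·exp(−0.23105·29) = 0.080 mg/L
Dose 4 (195 mg at t=24 h): 195·exp(−0.23105·21) = 1.523 mg/L
Dose 5 (260 mg at t=32 h): 260·exp(−0.23105·13) = 12.898 mg/L
Dose 6 (230 mg at t=40 h): 230·exp(−0.23105·5) = 72.445 mg/L
C(45) = 0.006 + 0.007 + 0.080 + 1.523 + 12.898 + 72.445 = 86.959 mg/L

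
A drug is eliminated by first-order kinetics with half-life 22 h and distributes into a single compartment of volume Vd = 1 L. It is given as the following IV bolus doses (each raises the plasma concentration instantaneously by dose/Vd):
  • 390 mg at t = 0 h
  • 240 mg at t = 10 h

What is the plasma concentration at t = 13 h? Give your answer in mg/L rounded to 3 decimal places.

477.285 mg/L

k = ln 2 / 22 = 0.03151 per h
Dose 1 (390 mg at t=0 h): 390·exp(−0.03151·13) = 258.931 mg/L
Dose 2 (240 mg at t=10 h): 240·exp(−0.03151·3) = 218.354 mg/L
C(13) = 258.931 + 218.354 = 477.285 mg/L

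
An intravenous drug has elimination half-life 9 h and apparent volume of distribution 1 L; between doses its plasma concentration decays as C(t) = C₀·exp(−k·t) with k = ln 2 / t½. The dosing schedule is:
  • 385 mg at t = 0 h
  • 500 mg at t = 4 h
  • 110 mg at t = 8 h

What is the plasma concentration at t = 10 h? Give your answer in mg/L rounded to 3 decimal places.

k = ln 2 / 9 = 0.07702 per h
Dose 1 (385 mg at t=0 h): 385·exp(−0.07702·10) = 178.231 mg/L
Dose 2 (500 mg at t=4 h): 500·exp(−0.07702·6) = 314.980 mg/L
Dose 3 (110 mg at t=8 h): 110·exp(−0.07702·2) = 94.297 mg/L
C(10) = 178.231 + 314.980 + 94.297 = 587.508 mg/L

587.508 mg/L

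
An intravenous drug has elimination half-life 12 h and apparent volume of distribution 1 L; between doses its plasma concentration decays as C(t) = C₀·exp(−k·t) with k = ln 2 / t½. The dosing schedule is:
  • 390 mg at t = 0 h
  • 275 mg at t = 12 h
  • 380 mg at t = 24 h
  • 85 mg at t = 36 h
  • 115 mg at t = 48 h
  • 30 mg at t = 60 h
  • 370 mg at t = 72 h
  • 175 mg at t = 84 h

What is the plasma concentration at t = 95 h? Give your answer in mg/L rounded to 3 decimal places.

215.286 mg/L

k = ln 2 / 12 = 0.05776 per h
Dose 1 (390 mg at t=0 h): 390·exp(−0.05776·95) = 1.614 mg/L
Dose 2 (275 mg at t=12 h): 275·exp(−0.05776·83) = 2.276 mg/L
Dose 3 (380 mg at t=24 h): 380·exp(−0.05776·71) = 6.291 mg/L
Dose 4 (85 mg at t=36 h): 85·exp(−0.05776·59) = 2.814 mg/L
Dose 5 (115 mg at t=48 h): 115·exp(−0.05776·47) = 7.615 mg/L
Dose 6 (30 mg at t=60 h): 30·exp(−0.05776·35) = 3.973 mg/L
Dose 7 (370 mg at t=72 h): 370·exp(−0.05776·23) = 98.000 mg/L
Dose 8 (175 mg at t=84 h): 175·exp(−0.05776·11) = 92.703 mg/L
C(95) = 1.614 + 2.276 + 6.291 + 2.814 + 7.615 + 3.973 + 98.000 + 92.703 = 215.286 mg/L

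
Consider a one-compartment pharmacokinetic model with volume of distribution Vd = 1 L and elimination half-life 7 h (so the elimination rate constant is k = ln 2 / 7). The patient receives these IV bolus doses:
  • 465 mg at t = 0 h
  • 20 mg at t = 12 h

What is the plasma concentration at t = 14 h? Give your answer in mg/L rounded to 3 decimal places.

132.657 mg/L

k = ln 2 / 7 = 0.09902 per h
Dose 1 (465 mg at t=0 h): 465·exp(−0.09902·14) = 116.250 mg/L
Dose 2 (20 mg at t=12 h): 20·exp(−0.09902·2) = 16.407 mg/L
C(14) = 116.250 + 16.407 = 132.657 mg/L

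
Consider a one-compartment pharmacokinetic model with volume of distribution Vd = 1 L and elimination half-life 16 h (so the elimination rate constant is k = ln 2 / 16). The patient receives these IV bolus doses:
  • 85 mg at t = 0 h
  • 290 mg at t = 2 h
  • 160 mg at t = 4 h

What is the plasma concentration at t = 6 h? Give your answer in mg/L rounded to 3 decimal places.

456.125 mg/L

k = ln 2 / 16 = 0.04332 per h
Dose 1 (85 mg at t=0 h): 85·exp(−0.04332·6) = 65.544 mg/L
Dose 2 (290 mg at t=2 h): 290·exp(−0.04332·4) = 243.860 mg/L
Dose 3 (160 mg at t=4 h): 160·exp(−0.04332·2) = 146.721 mg/L
C(6) = 65.544 + 243.860 + 146.721 = 456.125 mg/L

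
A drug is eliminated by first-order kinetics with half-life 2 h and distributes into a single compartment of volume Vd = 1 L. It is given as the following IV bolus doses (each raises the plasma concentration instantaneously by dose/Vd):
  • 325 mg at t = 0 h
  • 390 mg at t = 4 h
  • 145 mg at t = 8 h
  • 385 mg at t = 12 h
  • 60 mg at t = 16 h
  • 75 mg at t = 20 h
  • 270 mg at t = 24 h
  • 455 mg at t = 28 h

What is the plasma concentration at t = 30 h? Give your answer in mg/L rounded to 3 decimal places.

264.943 mg/L

k = ln 2 / 2 = 0.34657 per h
Dose 1 (325 mg at t=0 h): 325·exp(−0.34657·30) = 0.010 mg/L
Dose 2 (390 mg at t=4 h): 390·exp(−0.34657·26) = 0.048 mg/L
Dose 3 (145 mg at t=8 h): 145·exp(−0.34657·22) = 0.071 mg/L
Dose 4 (385 mg at t=12 h): 385·exp(−0.34657·18) = 0.752 mg/L
Dose 5 (60 mg at t=16 h): 60·exp(−0.34657·14) = 0.469 mg/L
Dose 6 (75 mg at t=20 h): 75·exp(−0.34657·10) = 2.344 mg/L
Dose 7 (270 mg at t=24 h): 270·exp(−0.34657·6) = 33.750 mg/L
Dose 8 (455 mg at t=28 h): 455·exp(−0.34657·2) = 227.500 mg/L
C(30) = 0.010 + 0.048 + 0.071 + 0.752 + 0.469 + 2.344 + 33.750 + 227.500 = 264.943 mg/L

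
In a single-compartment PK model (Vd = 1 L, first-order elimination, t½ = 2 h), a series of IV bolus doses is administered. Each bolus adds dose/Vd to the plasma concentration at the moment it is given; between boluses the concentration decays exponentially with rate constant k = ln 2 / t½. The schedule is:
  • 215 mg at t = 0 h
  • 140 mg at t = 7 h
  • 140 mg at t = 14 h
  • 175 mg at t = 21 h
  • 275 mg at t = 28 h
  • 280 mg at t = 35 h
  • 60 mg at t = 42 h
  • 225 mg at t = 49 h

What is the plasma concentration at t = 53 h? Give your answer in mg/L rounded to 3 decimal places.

58.173 mg/L

k = ln 2 / 2 = 0.34657 per h
Dose 1 (215 mg at t=0 h): 215·exp(−0.34657·53) = 0.000 mg/L
Dose 2 (140 mg at t=7 h): 140·exp(−0.34657·46) = 0.000 mg/L
Dose 3 (140 mg at t=14 h): 140·exp(−0.34657·39) = 0.000 mg/L
Dose 4 (175 mg at t=21 h): 175·exp(−0.34657·32) = 0.003 mg/L
Dose 5 (275 mg at t=28 h): 275·exp(−0.34657·25) = 0.047 mg/L
Dose 6 (280 mg at t=35 h): 280·exp(−0.34657·18) = 0.547 mg/L
Dose 7 (60 mg at t=42 h): 60·exp(−0.34657·11) = 1.326 mg/L
Dose 8 (225 mg at t=49 h): 225·exp(−0.34657·4) = 56.250 mg/L
C(53) = 0.000 + 0.000 + 0.000 + 0.003 + 0.047 + 0.547 + 1.326 + 56.250 = 58.173 mg/L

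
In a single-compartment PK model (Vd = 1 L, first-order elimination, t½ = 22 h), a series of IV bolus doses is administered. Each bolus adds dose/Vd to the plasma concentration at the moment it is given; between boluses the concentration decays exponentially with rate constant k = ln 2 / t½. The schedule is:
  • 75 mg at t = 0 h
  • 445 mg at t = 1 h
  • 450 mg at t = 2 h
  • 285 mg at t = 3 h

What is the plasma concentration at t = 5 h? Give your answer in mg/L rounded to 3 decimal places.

k = ln 2 / 22 = 0.03151 per h
Dose 1 (75 mg at t=0 h): 75·exp(−0.03151·5) = 64.069 mg/L
Dose 2 (445 mg at t=1 h): 445·exp(−0.03151·4) = 392.308 mg/L
Dose 3 (450 mg at t=2 h): 450·exp(−0.03151·3) = 409.414 mg/L
Dose 4 (285 mg at t=3 h): 285·exp(−0.03151·2) = 267.595 mg/L
C(5) = 64.069 + 392.308 + 409.414 + 267.595 = 1133.386 mg/L

1133.386 mg/L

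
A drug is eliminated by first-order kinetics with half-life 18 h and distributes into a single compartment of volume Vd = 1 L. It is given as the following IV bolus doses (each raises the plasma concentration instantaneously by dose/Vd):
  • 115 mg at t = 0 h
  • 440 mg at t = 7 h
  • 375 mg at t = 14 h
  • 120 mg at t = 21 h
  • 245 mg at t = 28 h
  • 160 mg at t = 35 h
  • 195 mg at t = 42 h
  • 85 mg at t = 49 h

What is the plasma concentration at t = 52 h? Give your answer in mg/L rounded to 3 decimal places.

k = ln 2 / 18 = 0.03851 per h
Dose 1 (115 mg at t=0 h): 115·exp(−0.03851·52) = 15.526 mg/L
Dose 2 (440 mg at t=7 h): 440·exp(−0.03851·45) = 77.782 mg/L
Dose 3 (375 mg at t=14 h): 375·exp(−0.03851·38) = 86.801 mg/L
Dose 4 (120 mg at t=21 h): 120·exp(−0.03851·31) = 36.370 mg/L
Dose 5 (245 mg at t=28 h): 245·exp(−0.03851·24) = 97.228 mg/L
Dose 6 (160 mg at t=35 h): 160·exp(−0.03851·17) = 83.141 mg/L
Dose 7 (195 mg at t=42 h): 195·exp(−0.03851·10) = 132.677 mg/L
Dose 8 (85 mg at t=49 h): 85·exp(−0.03851·3) = 75.726 mg/L
C(52) = 15.526 + 77.782 + 86.801 + 36.370 + 97.228 + 83.141 + 132.677 + 75.726 = 605.251 mg/L

605.251 mg/L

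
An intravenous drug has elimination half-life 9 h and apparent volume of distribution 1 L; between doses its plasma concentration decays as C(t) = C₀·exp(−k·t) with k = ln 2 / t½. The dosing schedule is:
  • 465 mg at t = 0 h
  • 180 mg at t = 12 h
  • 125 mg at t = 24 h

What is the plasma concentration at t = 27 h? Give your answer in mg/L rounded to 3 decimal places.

214.034 mg/L

k = ln 2 / 9 = 0.07702 per h
Dose 1 (465 mg at t=0 h): 465·exp(−0.07702·27) = 58.125 mg/L
Dose 2 (180 mg at t=12 h): 180·exp(−0.07702·15) = 56.696 mg/L
Dose 3 (125 mg at t=24 h): 125·exp(−0.07702·3) = 99.213 mg/L
C(27) = 58.125 + 56.696 + 99.213 = 214.034 mg/L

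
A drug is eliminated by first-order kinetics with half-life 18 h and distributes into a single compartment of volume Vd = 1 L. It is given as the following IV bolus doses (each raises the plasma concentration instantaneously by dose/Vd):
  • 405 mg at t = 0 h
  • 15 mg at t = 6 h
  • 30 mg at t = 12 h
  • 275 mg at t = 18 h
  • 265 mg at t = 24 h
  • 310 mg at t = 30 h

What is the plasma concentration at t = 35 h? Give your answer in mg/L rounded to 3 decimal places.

k = ln 2 / 18 = 0.03851 per h
Dose 1 (405 mg at t=0 h): 405·exp(−0.03851·35) = 105.225 mg/L
Dose 2 (15 mg at t=6 h): 15·exp(−0.03851·29) = 4.910 mg/L
Dose 3 (30 mg at t=12 h): 30·exp(−0.03851·23) = 12.373 mg/L
Dose 4 (275 mg at t=18 h): 275·exp(−0.03851·17) = 142.898 mg/L
Dose 5 (265 mg at t=24 h): 265·exp(−0.03851·11) = 173.493 mg/L
Dose 6 (310 mg at t=30 h): 310·exp(−0.03851·5) = 255.707 mg/L
C(35) = 105.225 + 4.910 + 12.373 + 142.898 + 173.493 + 255.707 = 694.606 mg/L

694.606 mg/L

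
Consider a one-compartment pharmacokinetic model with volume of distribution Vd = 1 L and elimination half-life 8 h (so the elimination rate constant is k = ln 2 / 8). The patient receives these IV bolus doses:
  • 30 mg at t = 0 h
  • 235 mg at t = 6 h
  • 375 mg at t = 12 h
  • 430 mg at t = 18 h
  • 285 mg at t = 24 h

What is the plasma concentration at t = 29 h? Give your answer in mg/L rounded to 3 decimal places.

k = ln 2 / 8 = 0.08664 per h
Dose 1 (30 mg at t=0 h): 30·exp(−0.08664·29) = 2.432 mg/L
Dose 2 (235 mg at t=6 h): 235·exp(−0.08664·23) = 32.034 mg/L
Dose 3 (375 mg at t=12 h): 375·exp(−0.08664·17) = 85.969 mg/L
Dose 4 (430 mg at t=18 h): 430·exp(−0.08664·11) = 165.788 mg/L
Dose 5 (285 mg at t=24 h): 285·exp(−0.08664·5) = 184.800 mg/L
C(29) = 2.432 + 32.034 + 85.969 + 165.788 + 184.800 = 471.022 mg/L

471.022 mg/L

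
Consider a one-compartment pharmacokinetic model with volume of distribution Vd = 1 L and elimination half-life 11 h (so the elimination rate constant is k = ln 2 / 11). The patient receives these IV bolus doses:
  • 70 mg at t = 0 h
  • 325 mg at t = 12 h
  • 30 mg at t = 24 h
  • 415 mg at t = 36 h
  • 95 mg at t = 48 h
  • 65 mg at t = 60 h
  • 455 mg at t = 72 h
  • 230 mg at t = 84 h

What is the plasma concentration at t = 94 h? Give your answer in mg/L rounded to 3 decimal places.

k = ln 2 / 11 = 0.06301 per h
Dose 1 (70 mg at t=0 h): 70·exp(−0.06301·94) = 0.187 mg/L
Dose 2 (325 mg at t=12 h): 325·exp(−0.06301·82) = 1.853 mg/L
Dose 3 (30 mg at t=24 h): 30·exp(−0.06301·70) = 0.364 mg/L
Dose 4 (415 mg at t=36 h): 415·exp(−0.06301·58) = 10.735 mg/L
Dose 5 (95 mg at t=48 h): 95·exp(−0.06301·46) = 5.234 mg/L
Dose 6 (65 mg at t=60 h): 65·exp(−0.06301·34) = 7.629 mg/L
Dose 7 (455 mg at t=72 h): 455·exp(−0.06301·22) = 113.750 mg/L
Dose 8 (230 mg at t=84 h): 230·exp(−0.06301·10) = 122.480 mg/L
C(94) = 0.187 + 1.853 + 0.364 + 10.735 + 5.234 + 7.629 + 113.750 + 122.480 = 262.232 mg/L

262.232 mg/L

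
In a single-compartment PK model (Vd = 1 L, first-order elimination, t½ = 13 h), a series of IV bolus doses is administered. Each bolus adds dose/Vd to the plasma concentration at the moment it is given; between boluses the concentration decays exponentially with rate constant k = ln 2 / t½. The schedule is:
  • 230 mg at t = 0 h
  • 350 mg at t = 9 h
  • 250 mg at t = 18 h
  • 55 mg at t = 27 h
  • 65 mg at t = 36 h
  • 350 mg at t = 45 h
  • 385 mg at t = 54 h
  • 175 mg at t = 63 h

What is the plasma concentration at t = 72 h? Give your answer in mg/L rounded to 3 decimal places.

384.398 mg/L

k = ln 2 / 13 = 0.05332 per h
Dose 1 (230 mg at t=0 h): 230·exp(−0.05332·72) = 4.949 mg/L
Dose 2 (350 mg at t=9 h): 350·exp(−0.05332·63) = 12.168 mg/L
Dose 3 (250 mg at t=18 h): 250·exp(−0.05332·54) = 14.045 mg/L
Dose 4 (55 mg at t=27 h): 55·exp(−0.05332·45) = 4.993 mg/L
Dose 5 (65 mg at t=36 h): 65·exp(−0.05332·36) = 9.534 mg/L
Dose 6 (350 mg at t=45 h): 350·exp(−0.05332·27) = 82.957 mg/L
Dose 7 (385 mg at t=54 h): 385·exp(−0.05332·18) = 147.452 mg/L
Dose 8 (175 mg at t=63 h): 175·exp(−0.05332·9) = 108.301 mg/L
C(72) = 4.949 + 12.168 + 14.045 + 4.993 + 9.534 + 82.957 + 147.452 + 108.301 = 384.398 mg/L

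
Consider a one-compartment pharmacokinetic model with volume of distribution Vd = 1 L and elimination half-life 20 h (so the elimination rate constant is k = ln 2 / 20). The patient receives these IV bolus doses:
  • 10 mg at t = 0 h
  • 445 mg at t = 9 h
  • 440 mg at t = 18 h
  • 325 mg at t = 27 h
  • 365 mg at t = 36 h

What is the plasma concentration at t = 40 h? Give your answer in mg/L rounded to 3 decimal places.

884.606 mg/L

k = ln 2 / 20 = 0.03466 per h
Dose 1 (10 mg at t=0 h): 10·exp(−0.03466·40) = 2.500 mg/L
Dose 2 (445 mg at t=9 h): 445·exp(−0.03466·31) = 151.972 mg/L
Dose 3 (440 mg at t=18 h): 440·exp(−0.03466·22) = 205.267 mg/L
Dose 4 (325 mg at t=27 h): 325·exp(−0.03466·13) = 207.116 mg/L
Dose 5 (365 mg at t=36 h): 365·exp(−0.03466·4) = 317.751 mg/L
C(40) = 2.500 + 151.972 + 205.267 + 207.116 + 317.751 = 884.606 mg/L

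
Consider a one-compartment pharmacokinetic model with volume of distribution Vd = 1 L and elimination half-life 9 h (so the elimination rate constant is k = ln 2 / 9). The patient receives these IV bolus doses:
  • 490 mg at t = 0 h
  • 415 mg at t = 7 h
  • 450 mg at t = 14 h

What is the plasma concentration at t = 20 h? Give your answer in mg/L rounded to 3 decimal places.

k = ln 2 / 9 = 0.07702 per h
Dose 1 (490 mg at t=0 h): 490·exp(−0.07702·20) = 105.012 mg/L
Dose 2 (415 mg at t=7 h): 415·exp(−0.07702·13) = 152.485 mg/L
Dose 3 (450 mg at t=14 h): 450·exp(−0.07702·6) = 283.482 mg/L
C(20) = 105.012 + 152.485 + 283.482 = 540.980 mg/L

540.980 mg/L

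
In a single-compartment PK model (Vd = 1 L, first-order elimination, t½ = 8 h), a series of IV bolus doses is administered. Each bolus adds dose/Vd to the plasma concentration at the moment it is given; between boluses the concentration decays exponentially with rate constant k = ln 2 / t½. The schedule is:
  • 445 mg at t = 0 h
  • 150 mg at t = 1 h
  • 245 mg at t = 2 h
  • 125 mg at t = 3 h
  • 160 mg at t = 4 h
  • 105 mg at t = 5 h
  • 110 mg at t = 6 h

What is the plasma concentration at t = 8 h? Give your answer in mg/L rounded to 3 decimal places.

817.620 mg/L

k = ln 2 / 8 = 0.08664 per h
Dose 1 (445 mg at t=0 h): 445·exp(−0.08664·8) = 222.500 mg/L
Dose 2 (150 mg at t=1 h): 150·exp(−0.08664·7) = 81.788 mg/L
Dose 3 (245 mg at t=2 h): 245·exp(−0.08664·6) = 145.678 mg/L
Dose 4 (125 mg at t=3 h): 125·exp(−0.08664·5) = 81.052 mg/L
Dose 5 (160 mg at t=4 h): 160·exp(−0.08664·4) = 113.137 mg/L
Dose 6 (105 mg at t=5 h): 105·exp(−0.08664·3) = 80.966 mg/L
Dose 7 (110 mg at t=6 h): 110·exp(−0.08664·2) = 92.499 mg/L
C(8) = 222.500 + 81.788 + 145.678 + 81.052 + 113.137 + 80.966 + 92.499 = 817.620 mg/L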